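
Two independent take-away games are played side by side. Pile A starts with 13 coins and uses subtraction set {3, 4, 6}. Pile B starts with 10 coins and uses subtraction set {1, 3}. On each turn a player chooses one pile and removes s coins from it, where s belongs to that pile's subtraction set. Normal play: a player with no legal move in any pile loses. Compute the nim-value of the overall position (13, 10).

1

Pile A, S = {3, 4, 6}:
G(0) = 0
G(1) = mex{} = 0
G(2) = mex{} = 0
G(3) = mex{0} = 1
G(4) = mex{0,0} = 1
G(5) = mex{0,0} = 1
G(6) = mex{1,0,0} = 2
G(7) = mex{1,1,0} = 2
G(8) = mex{1,1,0} = 2
G(9) = mex{2,1,1} = 0
G(10) = mex{2,2,1} = 0
G(11) = mex{2,2,1} = 0
G(12) = mex{0,2,2} = 1
G(13) = mex{0,0,2} = 1
G_A(13) = 1.
Pile B, S = {1, 3}:
n :  0  1  2  3  4  5  6  7  8  9 10
G :  0  1  0  1  0  1  0  1  0  1  0
G_B(10) = 0.
Combined Grundy value = 1 ⊕ 0 = 1.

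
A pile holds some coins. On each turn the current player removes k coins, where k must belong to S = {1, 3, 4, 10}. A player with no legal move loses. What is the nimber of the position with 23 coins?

n :  0  1  2  3  4  5  6  7  8  9 10 11 12 13 14 15 16 17 18 19 20 21 22 23
G :  0  1  0  1  2  3  2  0  1  0  1  2  3  2  0  1  0  1  2  3  2  0  1  0

0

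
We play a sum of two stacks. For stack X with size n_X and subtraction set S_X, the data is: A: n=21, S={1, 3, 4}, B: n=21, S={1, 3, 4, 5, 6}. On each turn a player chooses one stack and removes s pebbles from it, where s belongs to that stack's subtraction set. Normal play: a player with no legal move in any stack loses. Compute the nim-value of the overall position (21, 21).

Stack A, S = {1, 3, 4}:
n :  0  1  2  3  4  5  6  7  8  9 10 11 12 13 14 15 16 17 18 19 20 21
G :  0  1  0  1  2  3  2  0  1  0  1  2  3  2  0  1  0  1  2  3  2  0
G_A(21) = 0.
Stack B, S = {1, 3, 4, 5, 6}:
G(0) = 0
G(1) = mex{0} = 1
G(2) = mex{1} = 0
G(3) = mex{0,0} = 1
G(4) = mex{1,1,0} = 2
G(5) = mex{2,0,1,0} = 3
G(6) = mex{3,1,0,1,0} = 2
G(7) = mex{2,2,1,0,1} = 3
G(8) = mex{3,3,2,1,0} = 4
G(9) = mex{4,2,3,2,1} = 0
G(10) = mex{0,3,2,3,2} = 1
G(11) = mex{1,4,3,2,3} = 0
G(12) = mex{0,0,4,3,2} = 1
G(13) = mex{1,1,0,4,3} = 2
G(14) = mex{2,0,1,0,4} = 3
G(15) = mex{3,1,0,1,0} = 2
G(16) = mex{2,2,1,0,1} = 3
G(17) = mex{3,3,2,1,0} = 4
G(18) = mex{4,2,3,2,1} = 0
G(19) = mex{0,3,2,3,2} = 1
G(20) = mex{1,4,3,2,3} = 0
G(21) = mex{0,0,4,3,2} = 1
G_B(21) = 1.
Combined Grundy value = 0 ⊕ 1 = 1.

1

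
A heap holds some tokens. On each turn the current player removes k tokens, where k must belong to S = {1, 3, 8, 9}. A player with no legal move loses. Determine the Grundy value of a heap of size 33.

1

n :  0  1  2  3  4  5  6  7  8  9 10 11 12 13 14 15 16 17 18 19 20 21 22 23 24 25 26 27 28 29 30 31 32 33
G :  0  1  0  1  0  1  0  1  2  3  2  3  2  3  2  3  0  1  0  1  0  1  0  1  2  3  2  3  2  3  2  3  0  1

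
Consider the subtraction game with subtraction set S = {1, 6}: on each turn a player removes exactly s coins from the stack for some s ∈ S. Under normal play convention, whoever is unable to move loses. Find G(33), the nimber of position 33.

n :  0  1  2  3  4  5  6  7  8  9 10 11 12 13 14 15 16 17 18 19 20 21 22 23 24 25 26 27 28 29 30 31 32 33
G :  0  1  0  1  0  1  2  0  1  0  1  0  1  2  0  1  0  1  0  1  2  0  1  0  1  0  1  2  0  1  0  1  0  1

1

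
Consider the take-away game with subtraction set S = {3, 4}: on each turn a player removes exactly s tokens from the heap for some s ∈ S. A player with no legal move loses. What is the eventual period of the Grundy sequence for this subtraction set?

7

G(0) = 0
G(1) = mex{} = 0
G(2) = mex{} = 0
G(3) = mex{0} = 1
G(4) = mex{0,0} = 1
G(5) = mex{0,0} = 1
G(6) = mex{1,0} = 2
G(7) = mex{1,1} = 0
G(8) = mex{1,1} = 0
G(9) = mex{2,1} = 0
G(10) = mex{0,2} = 1
G(11) = mex{0,0} = 1
G(12) = mex{0,0} = 1
G(13) = mex{1,0} = 2
G(14) = mex{1,1} = 0
G(15) = mex{1,1} = 0
G(n+7) = G(n) holds for n = 0,…,3 (a full window of length max(S) = 4), so the sequence is purely periodic with period 7.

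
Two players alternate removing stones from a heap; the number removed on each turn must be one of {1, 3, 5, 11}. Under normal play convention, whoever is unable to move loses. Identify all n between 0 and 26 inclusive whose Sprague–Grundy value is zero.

G(0) = 0
G(1) = mex{0} = 1
G(2) = mex{1} = 0
G(3) = mex{0,0} = 1
G(4) = mex{1,1} = 0
G(5) = mex{0,0,0} = 1
G(6) = mex{1,1,1} = 0
G(7) = mex{0,0,0} = 1
G(8) = mex{1,1,1} = 0
G(9) = mex{0,0,0} = 1
G(10) = mex{1,1,1} = 0
G(11) = mex{0,0,0,0} = 1
G(12) = mex{1,1,1,1} = 0
G(13) = mex{0,0,0,0} = 1
G(14) = mex{1,1,1,1} = 0
G(15) = mex{0,0,0,0} = 1
G(16) = mex{1,1,1,1} = 0
G(17) = mex{0,0,0,0} = 1
G(18) = mex{1,1,1,1} = 0
G(19) = mex{0,0,0,0} = 1
G(20) = mex{1,1,1,1} = 0
G(21) = mex{0,0,0,0} = 1
G(22) = mex{1,1,1,1} = 0
G(23) = mex{0,0,0,0} = 1
G(24) = mex{1,1,1,1} = 0
G(25) = mex{0,0,0,0} = 1
G(26) = mex{1,1,1,1} = 0
P-positions are exactly the n with G(n) = 0.

0, 2, 4, 6, 8, 10, 12, 14, 16, 18, 20, 22, 24, 26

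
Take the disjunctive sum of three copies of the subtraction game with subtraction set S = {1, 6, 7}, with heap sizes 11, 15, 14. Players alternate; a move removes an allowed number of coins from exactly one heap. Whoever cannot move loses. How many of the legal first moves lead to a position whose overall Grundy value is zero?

All heaps use S = {1, 6, 7}:
G(0) = 0
G(1) = mex{0} = 1
G(2) = mex{1} = 0
G(3) = mex{0} = 1
G(4) = mex{1} = 0
G(5) = mex{0} = 1
G(6) = mex{1,0} = 2
G(7) = mex{2,1,0} = 3
G(8) = mex{3,0,1} = 2
G(9) = mex{2,1,0} = 3
G(10) = mex{3,0,1} = 2
G(11) = mex{2,1,0} = 3
G(12) = mex{3,2,1} = 0
G(13) = mex{0,3,2} = 1
G(14) = mex{1,2,3} = 0
G(15) = mex{0,3,2} = 1
Heap A: G(11) = 3.
Heap B: G(15) = 1.
Heap C: G(14) = 0.
Combined Grundy value = 3 ⊕ 1 ⊕ 0 = 2.
A winning move leaves total XOR = 0, i.e. changes one component's Grundy value g to g ⊕ X where X is the current total.
Heap A: need g' = 3⊕2 = 1. Options: 11−1→G=2, 11−6→G=1, 11−7→G=0. Hits: 1.
Heap B: need g' = 1⊕2 = 3. Options: 15−1→G=0, 15−6→G=3, 15−7→G=2. Hits: 1.
Heap C: need g' = 0⊕2 = 2. Options: 14−1→G=1, 14−6→G=2, 14−7→G=3. Hits: 1.

3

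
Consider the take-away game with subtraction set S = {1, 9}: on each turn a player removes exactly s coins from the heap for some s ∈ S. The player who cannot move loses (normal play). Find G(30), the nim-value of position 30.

n :  0  1  2  3  4  5  6  7  8  9 10 11 12 13 14 15 16 17 18 19 20 21 22 23 24 25 26 27 28 29 30
G :  0  1  0  1  0  1  0  1  0  1  0  1  0  1  0  1  0  1  0  1  0  1  0  1  0  1  0  1  0  1  0

0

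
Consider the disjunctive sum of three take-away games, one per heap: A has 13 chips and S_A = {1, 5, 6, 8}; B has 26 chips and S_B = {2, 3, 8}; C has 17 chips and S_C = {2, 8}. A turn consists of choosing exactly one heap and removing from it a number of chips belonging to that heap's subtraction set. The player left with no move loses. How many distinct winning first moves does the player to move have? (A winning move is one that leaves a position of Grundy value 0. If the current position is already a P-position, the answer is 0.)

Heap A, S = {1, 5, 6, 8}:
n :  0  1  2  3  4  5  6  7  8  9 10 11 12 13
G :  0  1  0  1  0  1  2  3  2  3  2  0  1  0
G_A(13) = 0.
Heap B, S = {2, 3, 8}:
n :  0  1  2  3  4  5  6  7  8  9 10 11 12 13 14 15 16 17 18 19 20 21 22 23 24 25 26
G :  0  0  1  1  2  0  0  1  1  2  0  0  1  1  2  0  0  1  1  2  0  0  1  1  2  0  0
G_B(26) = 0.
Heap C, S = {2, 8}:
n :  0  1  2  3  4  5  6  7  8  9 10 11 12 13 14 15 16 17
G :  0  0  1  1  0  0  1  1  2  2  0  0  1  1  0  0  1  1
G_C(17) = 1.
Combined Grundy value = 0 ⊕ 0 ⊕ 1 = 1.
A winning move leaves total XOR = 0, i.e. changes one component's Grundy value g to g ⊕ X where X is the current total.
Heap A: need g' = 0⊕1 = 1. Options: 13−1→G=1, 13−5→G=2, 13−6→G=3, 13−8→G=1. Hits: 2.
Heap B: need g' = 0⊕1 = 1. Options: 26−2→G=2, 26−3→G=1, 26−8→G=1. Hits: 2.
Heap C: need g' = 1⊕1 = 0. Options: 17−2→G=0, 17−8→G=2. Hits: 1.

5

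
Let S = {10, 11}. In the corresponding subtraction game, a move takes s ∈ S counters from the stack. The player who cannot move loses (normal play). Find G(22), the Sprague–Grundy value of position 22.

0

G(0) = 0
G(1) = mex{} = 0
G(2) = mex{} = 0
G(3) = mex{} = 0
G(4) = mex{} = 0
G(5) = mex{} = 0
G(6) = mex{} = 0
G(7) = mex{} = 0
G(8) = mex{} = 0
G(9) = mex{} = 0
G(10) = mex{0} = 1
G(11) = mex{0,0} = 1
G(12) = mex{0,0} = 1
G(13) = mex{0,0} = 1
G(14) = mex{0,0} = 1
G(15) = mex{0,0} = 1
G(16) = mex{0,0} = 1
G(17) = mex{0,0} = 1
G(18) = mex{0,0} = 1
G(19) = mex{0,0} = 1
G(20) = mex{1,0} = 2
G(21) = mex{1,1} = 0
G(22) = mex{1,1} = 0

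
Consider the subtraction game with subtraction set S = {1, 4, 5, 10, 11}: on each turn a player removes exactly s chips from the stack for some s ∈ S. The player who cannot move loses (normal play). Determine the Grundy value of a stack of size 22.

0

G(0) = 0
G(1) = mex{0} = 1
G(2) = mex{1} = 0
G(3) = mex{0} = 1
G(4) = mex{1,0} = 2
G(5) = mex{2,1,0} = 3
G(6) = mex{3,0,1} = 2
G(7) = mex{2,1,0} = 3
G(8) = mex{3,2,1} = 0
G(9) = mex{0,3,2} = 1
G(10) = mex{1,2,3,0} = 4
G(11) = mex{4,3,2,1,0} = 5
G(12) = mex{5,0,3,0,1} = 2
G(13) = mex{2,1,0,1,0} = 3
G(14) = mex{3,4,1,2,1} = 0
G(15) = mex{0,5,4,3,2} = 1
G(16) = mex{1,2,5,2,3} = 0
G(17) = mex{0,3,2,3,2} = 1
G(18) = mex{1,0,3,0,3} = 2
G(19) = mex{2,1,0,1,0} = 3
G(20) = mex{3,0,1,4,1} = 2
G(21) = mex{2,1,0,5,4} = 3
G(22) = mex{3,2,1,2,5} = 0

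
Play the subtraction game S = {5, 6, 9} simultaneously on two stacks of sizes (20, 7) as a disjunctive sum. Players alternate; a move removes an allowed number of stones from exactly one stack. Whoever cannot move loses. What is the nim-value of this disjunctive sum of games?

0

All stacks use S = {5, 6, 9}:
G(0) = 0
G(1) = mex{} = 0
G(2) = mex{} = 0
G(3) = mex{} = 0
G(4) = mex{} = 0
G(5) = mex{0} = 1
G(6) = mex{0,0} = 1
G(7) = mex{0,0} = 1
G(8) = mex{0,0} = 1
G(9) = mex{0,0,0} = 1
G(10) = mex{1,0,0} = 2
G(11) = mex{1,1,0} = 2
G(12) = mex{1,1,0} = 2
G(13) = mex{1,1,0} = 2
G(14) = mex{1,1,1} = 0
G(15) = mex{2,1,1} = 0
G(16) = mex{2,2,1} = 0
G(17) = mex{2,2,1} = 0
G(18) = mex{2,2,1} = 0
G(19) = mex{0,2,2} = 1
G(20) = mex{0,0,2} = 1
Stack A: G(20) = 1.
Stack B: G(7) = 1.
Combined Grundy value = 1 ⊕ 1 = 0.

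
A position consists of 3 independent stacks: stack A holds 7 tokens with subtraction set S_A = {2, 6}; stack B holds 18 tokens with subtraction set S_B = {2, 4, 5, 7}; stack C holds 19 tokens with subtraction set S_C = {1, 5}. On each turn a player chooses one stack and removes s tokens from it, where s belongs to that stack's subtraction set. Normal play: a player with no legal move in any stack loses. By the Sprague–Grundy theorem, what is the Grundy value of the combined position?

0

Stack A, S = {2, 6}:
G(0) = 0
G(1) = mex{} = 0
G(2) = mex{0} = 1
G(3) = mex{0} = 1
G(4) = mex{1} = 0
G(5) = mex{1} = 0
G(6) = mex{0,0} = 1
G(7) = mex{0,0} = 1
G_A(7) = 1.
Stack B, S = {2, 4, 5, 7}:
n :  0  1  2  3  4  5  6  7  8  9 10 11 12 13 14 15 16 17 18
G :  0  0  1  1  2  2  3  3  4  0  0  1  1  2  2  3  3  4  0
G_B(18) = 0.
Stack C, S = {1, 5}:
n :  0  1  2  3  4  5  6  7  8  9 10 11 12 13 14 15 16 17 18 19
G :  0  1  0  1  0  1  0  1  0  1  0  1  0  1  0  1  0  1  0  1
G_C(19) = 1.
Combined Grundy value = 1 ⊕ 0 ⊕ 1 = 0.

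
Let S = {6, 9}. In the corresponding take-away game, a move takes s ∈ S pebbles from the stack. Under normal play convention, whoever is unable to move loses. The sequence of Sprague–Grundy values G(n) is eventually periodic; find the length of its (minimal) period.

15

G(0) = 0
G(1) = mex{} = 0
G(2) = mex{} = 0
G(3) = mex{} = 0
G(4) = mex{} = 0
G(5) = mex{} = 0
G(6) = mex{0} = 1
G(7) = mex{0} = 1
G(8) = mex{0} = 1
G(9) = mex{0,0} = 1
G(10) = mex{0,0} = 1
G(11) = mex{0,0} = 1
G(12) = mex{1,0} = 2
G(13) = mex{1,0} = 2
G(14) = mex{1,0} = 2
G(15) = mex{1,1} = 0
G(16) = mex{1,1} = 0
G(17) = mex{1,1} = 0
G(18) = mex{2,1} = 0
G(19) = mex{2,1} = 0
G(20) = mex{2,1} = 0
G(21) = mex{0,2} = 1
G(22) = mex{0,2} = 1
G(23) = mex{0,2} = 1
G(24) = mex{0,0} = 1
G(25) = mex{0,0} = 1
G(26) = mex{0,0} = 1
G(27) = mex{1,0} = 2
G(28) = mex{1,0} = 2
G(29) = mex{1,0} = 2
G(30) = mex{1,1} = 0
G(31) = mex{1,1} = 0
G(n+15) = G(n) holds for n = 0,…,8 (a full window of length max(S) = 9), so the sequence is purely periodic with period 15.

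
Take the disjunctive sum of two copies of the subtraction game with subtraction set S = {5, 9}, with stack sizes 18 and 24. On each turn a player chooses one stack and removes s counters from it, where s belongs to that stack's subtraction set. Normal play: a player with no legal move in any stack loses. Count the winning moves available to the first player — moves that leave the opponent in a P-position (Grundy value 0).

2

All stacks use S = {5, 9}:
n :  0  1  2  3  4  5  6  7  8  9 10 11 12 13 14 15 16 17 18 19 20 21 22 23 24
G :  0  0  0  0  0  1  1  1  1  1  2  2  2  2  0  0  0  0  0  1  1  1  1  1  2
Stack A: G(18) = 0.
Stack B: G(24) = 2.
Combined Grundy value = 0 ⊕ 2 = 2.
A winning move leaves total XOR = 0, i.e. changes one component's Grundy value g to g ⊕ X where X is the current total.
Stack A: need g' = 0⊕2 = 2. Options: 18−5→G=2, 18−9→G=1. Hits: 1.
Stack B: need g' = 2⊕2 = 0. Options: 24−5→G=1, 24−9→G=0. Hits: 1.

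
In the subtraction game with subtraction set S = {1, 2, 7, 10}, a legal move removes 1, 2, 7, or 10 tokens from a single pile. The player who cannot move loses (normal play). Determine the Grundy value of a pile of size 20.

2

n :  0  1  2  3  4  5  6  7  8  9 10 11 12 13 14 15 16 17 18 19 20
G :  0  1  2  0  1  2  0  1  2  0  1  2  0  1  2  0  1  2  0  1  2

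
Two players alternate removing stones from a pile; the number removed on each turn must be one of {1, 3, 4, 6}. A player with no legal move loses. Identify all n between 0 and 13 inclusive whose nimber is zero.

0, 2, 7, 9

G(0) = 0
G(1) = mex{0} = 1
G(2) = mex{1} = 0
G(3) = mex{0,0} = 1
G(4) = mex{1,1,0} = 2
G(5) = mex{2,0,1} = 3
G(6) = mex{3,1,0,0} = 2
G(7) = mex{2,2,1,1} = 0
G(8) = mex{0,3,2,0} = 1
G(9) = mex{1,2,3,1} = 0
G(10) = mex{0,0,2,2} = 1
G(11) = mex{1,1,0,3} = 2
G(12) = mex{2,0,1,2} = 3
G(13) = mex{3,1,0,0} = 2
P-positions are exactly the n with G(n) = 0.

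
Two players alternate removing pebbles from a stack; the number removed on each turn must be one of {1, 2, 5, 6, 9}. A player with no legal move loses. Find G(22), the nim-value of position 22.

n :  0  1  2  3  4  5  6  7  8  9 10 11 12 13 14 15 16 17 18 19 20 21 22
G :  0  1  2  0  1  2  3  0  1  2  0  1  2  3  0  1  2  0  1  2  3  0  1

1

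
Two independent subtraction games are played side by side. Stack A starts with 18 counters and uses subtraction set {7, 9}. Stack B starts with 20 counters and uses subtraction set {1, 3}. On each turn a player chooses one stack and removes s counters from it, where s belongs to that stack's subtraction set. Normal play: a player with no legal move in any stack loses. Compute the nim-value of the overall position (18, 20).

0

Stack A, S = {7, 9}:
n :  0  1  2  3  4  5  6  7  8  9 10 11 12 13 14 15 16 17 18
G :  0  0  0  0  0  0  0  1  1  1  1  1  1  1  2  2  0  0  0
G_A(18) = 0.
Stack B, S = {1, 3}:
n :  0  1  2  3  4  5  6  7  8  9 10 11 12 13 14 15 16 17 18 19 20
G :  0  1  0  1  0  1  0  1  0  1  0  1  0  1  0  1  0  1  0  1  0
G_B(20) = 0.
Combined Grundy value = 0 ⊕ 0 = 0.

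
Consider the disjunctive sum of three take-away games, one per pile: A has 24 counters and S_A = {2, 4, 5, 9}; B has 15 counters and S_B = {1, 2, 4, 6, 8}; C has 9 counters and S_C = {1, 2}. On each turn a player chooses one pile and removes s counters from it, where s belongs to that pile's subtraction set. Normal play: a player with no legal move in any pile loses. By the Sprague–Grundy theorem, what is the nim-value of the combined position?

3

Pile A, S = {2, 4, 5, 9}:
G(0) = 0
G(1) = mex{} = 0
G(2) = mex{0} = 1
G(3) = mex{0} = 1
G(4) = mex{1,0} = 2
G(5) = mex{1,0,0} = 2
G(6) = mex{2,1,0} = 3
G(7) = mex{2,1,1} = 0
G(8) = mex{3,2,1} = 0
G(9) = mex{0,2,2,0} = 1
G(10) = mex{0,3,2,0} = 1
G(11) = mex{1,0,3,1} = 2
G(12) = mex{1,0,0,1} = 2
G(13) = mex{2,1,0,2} = 3
G(14) = mex{2,1,1,2} = 0
G(15) = mex{3,2,1,3} = 0
G(16) = mex{0,2,2,0} = 1
G(17) = mex{0,3,2,0} = 1
G(18) = mex{1,0,3,1} = 2
G(19) = mex{1,0,0,1} = 2
G(20) = mex{2,1,0,2} = 3
G(21) = mex{2,1,1,2} = 0
G(22) = mex{3,2,1,3} = 0
G(23) = mex{0,2,2,0} = 1
G(24) = mex{0,3,2,0} = 1
G_A(24) = 1.
Pile B, S = {1, 2, 4, 6, 8}:
G(0) = 0
G(1) = mex{0} = 1
G(2) = mex{1,0} = 2
G(3) = mex{2,1} = 0
G(4) = mex{0,2,0} = 1
G(5) = mex{1,0,1} = 2
G(6) = mex{2,1,2,0} = 3
G(7) = mex{3,2,0,1} = 4
G(8) = mex{4,3,1,2,0} = 5
G(9) = mex{5,4,2,0,1} = 3
G(10) = mex{3,5,3,1,2} = 0
G(11) = mex{0,3,4,2,0} = 1
G(12) = mex{1,0,5,3,1} = 2
G(13) = mex{2,1,3,4,2} = 0
G(14) = mex{0,2,0,5,3} = 1
G(15) = mex{1,0,1,3,4} = 2
G_B(15) = 2.
Pile C, S = {1, 2}:
n : 0 1 2 3 4 5 6 7 8 9
G : 0 1 2 0 1 2 0 1 2 0
G_C(9) = 0.
Combined Grundy value = 1 ⊕ 2 ⊕ 0 = 3.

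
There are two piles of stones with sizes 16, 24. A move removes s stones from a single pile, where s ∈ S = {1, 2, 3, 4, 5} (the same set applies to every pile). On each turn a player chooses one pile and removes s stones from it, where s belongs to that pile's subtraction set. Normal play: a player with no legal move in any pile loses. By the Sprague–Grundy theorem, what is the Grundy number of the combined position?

4

All piles use S = {1, 2, 3, 4, 5}:
n :  0  1  2  3  4  5  6  7  8  9 10 11 12 13 14 15 16 17 18 19 20 21 22 23 24
G :  0  1  2  3  4  5  0  1  2  3  4  5  0  1  2  3  4  5  0  1  2  3  4  5  0
Pile A: G(16) = 4.
Pile B: G(24) = 0.
Combined Grundy value = 4 ⊕ 0 = 4.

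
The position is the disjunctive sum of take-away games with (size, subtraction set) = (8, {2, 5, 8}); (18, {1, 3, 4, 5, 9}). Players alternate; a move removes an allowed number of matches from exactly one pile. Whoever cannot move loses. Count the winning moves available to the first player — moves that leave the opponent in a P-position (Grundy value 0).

2

Pile A, S = {2, 5, 8}:
G(0) = 0
G(1) = mex{} = 0
G(2) = mex{0} = 1
G(3) = mex{0} = 1
G(4) = mex{1} = 0
G(5) = mex{1,0} = 2
G(6) = mex{0,0} = 1
G(7) = mex{2,1} = 0
G(8) = mex{1,1,0} = 2
G_A(8) = 2.
Pile B, S = {1, 3, 4, 5, 9}:
G(0) = 0
G(1) = mex{0} = 1
G(2) = mex{1} = 0
G(3) = mex{0,0} = 1
G(4) = mex{1,1,0} = 2
G(5) = mex{2,0,1,0} = 3
G(6) = mex{3,1,0,1} = 2
G(7) = mex{2,2,1,0} = 3
G(8) = mex{3,3,2,1} = 0
G(9) = mex{0,2,3,2,0} = 1
G(10) = mex{1,3,2,3,1} = 0
G(11) = mex{0,0,3,2,0} = 1
G(12) = mex{1,1,0,3,1} = 2
G(13) = mex{2,0,1,0,2} = 3
G(14) = mex{3,1,0,1,3} = 2
G(15) = mex{2,2,1,0,2} = 3
G(16) = mex{3,3,2,1,3} = 0
G(17) = mex{0,2,3,2,0} = 1
G(18) = mex{1,3,2,3,1} = 0
G_B(18) = 0.
Combined Grundy value = 2 ⊕ 0 = 2.
A winning move leaves total XOR = 0, i.e. changes one component's Grundy value g to g ⊕ X where X is the current total.
Pile A: need g' = 2⊕2 = 0. Options: 8−2→G=1, 8−5→G=1, 8−8→G=0. Hits: 1.
Pile B: need g' = 0⊕2 = 2. Options: 18−1→G=1, 18−3→G=3, 18−4→G=2, 18−5→G=3, 18−9→G=1. Hits: 1.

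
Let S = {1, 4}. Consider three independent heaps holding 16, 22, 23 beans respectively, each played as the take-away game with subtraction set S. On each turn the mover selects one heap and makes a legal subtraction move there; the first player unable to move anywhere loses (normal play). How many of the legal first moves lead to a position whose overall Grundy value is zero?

All heaps use S = {1, 4}:
n :  0  1  2  3  4  5  6  7  8  9 10 11 12 13 14 15 16 17 18 19 20 21 22 23
G :  0  1  0  1  2  0  1  0  1  2  0  1  0  1  2  0  1  0  1  2  0  1  0  1
Heap A: G(16) = 1.
Heap B: G(22) = 0.
Heap C: G(23) = 1.
Combined Grundy value = 1 ⊕ 0 ⊕ 1 = 0.
A winning move leaves total XOR = 0, i.e. changes one component's Grundy value g to g ⊕ X where X is the current total.
Heap A: target g' = 1⊕0 = 1, but every legal move changes the Grundy value (mex property), so 0 moves.
Heap B: target g' = 0⊕0 = 0, but every legal move changes the Grundy value (mex property), so 0 moves.
Heap C: target g' = 1⊕0 = 1, but every legal move changes the Grundy value (mex property), so 0 moves.

0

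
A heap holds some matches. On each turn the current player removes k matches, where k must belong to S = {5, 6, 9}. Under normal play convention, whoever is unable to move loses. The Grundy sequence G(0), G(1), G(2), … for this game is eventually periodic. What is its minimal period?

G(0) = 0
G(1) = mex{} = 0
G(2) = mex{} = 0
G(3) = mex{} = 0
G(4) = mex{} = 0
G(5) = mex{0} = 1
G(6) = mex{0,0} = 1
G(7) = mex{0,0} = 1
G(8) = mex{0,0} = 1
G(9) = mex{0,0,0} = 1
G(10) = mex{1,0,0} = 2
G(11) = mex{1,1,0} = 2
G(12) = mex{1,1,0} = 2
G(13) = mex{1,1,0} = 2
G(14) = mex{1,1,1} = 0
G(15) = mex{2,1,1} = 0
G(16) = mex{2,2,1} = 0
G(17) = mex{2,2,1} = 0
G(18) = mex{2,2,1} = 0
G(19) = mex{0,2,2} = 1
G(20) = mex{0,0,2} = 1
G(21) = mex{0,0,2} = 1
G(22) = mex{0,0,2} = 1
G(23) = mex{0,0,0} = 1
G(24) = mex{1,0,0} = 2
G(25) = mex{1,1,0} = 2
G(26) = mex{1,1,0} = 2
G(27) = mex{1,1,0} = 2
G(28) = mex{1,1,1} = 0
G(29) = mex{2,1,1} = 0
G(n+14) = G(n) holds for n = 0,…,8 (a full window of length max(S) = 9), so the sequence is purely periodic with period 14.

14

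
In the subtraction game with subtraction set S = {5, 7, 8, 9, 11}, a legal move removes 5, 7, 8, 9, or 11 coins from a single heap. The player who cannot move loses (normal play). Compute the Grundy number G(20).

0

G(0) = 0
G(1) = mex{} = 0
G(2) = mex{} = 0
G(3) = mex{} = 0
G(4) = mex{} = 0
G(5) = mex{0} = 1
G(6) = mex{0} = 1
G(7) = mex{0,0} = 1
G(8) = mex{0,0,0} = 1
G(9) = mex{0,0,0,0} = 1
G(10) = mex{1,0,0,0} = 2
G(11) = mex{1,0,0,0,0} = 2
G(12) = mex{1,1,0,0,0} = 2
G(13) = mex{1,1,1,0,0} = 2
G(14) = mex{1,1,1,1,0} = 2
G(15) = mex{2,1,1,1,0} = 3
G(16) = mex{2,1,1,1,1} = 0
G(17) = mex{2,2,1,1,1} = 0
G(18) = mex{2,2,2,1,1} = 0
G(19) = mex{2,2,2,2,1} = 0
G(20) = mex{3,2,2,2,1} = 0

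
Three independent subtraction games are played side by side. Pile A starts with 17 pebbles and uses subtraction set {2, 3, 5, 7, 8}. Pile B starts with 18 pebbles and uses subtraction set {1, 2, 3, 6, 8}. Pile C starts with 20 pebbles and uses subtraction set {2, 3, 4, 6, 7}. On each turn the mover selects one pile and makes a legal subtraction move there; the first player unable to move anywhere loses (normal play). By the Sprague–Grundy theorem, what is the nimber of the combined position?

Pile A, S = {2, 3, 5, 7, 8}:
n :  0  1  2  3  4  5  6  7  8  9 10 11 12 13 14 15 16 17
G :  0  0  1  1  2  2  3  3  4  4  0  0  1  1  2  2  3  3
G_A(17) = 3.
Pile B, S = {1, 2, 3, 6, 8}:
G(0) = 0
G(1) = mex{0} = 1
G(2) = mex{1,0} = 2
G(3) = mex{2,1,0} = 3
G(4) = mex{3,2,1} = 0
G(5) = mex{0,3,2} = 1
G(6) = mex{1,0,3,0} = 2
G(7) = mex{2,1,0,1} = 3
G(8) = mex{3,2,1,2,0} = 4
G(9) = mex{4,3,2,3,1} = 0
G(10) = mex{0,4,3,0,2} = 1
G(11) = mex{1,0,4,1,3} = 2
G(12) = mex{2,1,0,2,0} = 3
G(13) = mex{3,2,1,3,1} = 0
G(14) = mex{0,3,2,4,2} = 1
G(15) = mex{1,0,3,0,3} = 2
G(16) = mex{2,1,0,1,4} = 3
G(17) = mex{3,2,1,2,0} = 4
G(18) = mex{4,3,2,3,1} = 0
G_B(18) = 0.
Pile C, S = {2, 3, 4, 6, 7}:
G(0) = 0
G(1) = mex{} = 0
G(2) = mex{0} = 1
G(3) = mex{0,0} = 1
G(4) = mex{1,0,0} = 2
G(5) = mex{1,1,0} = 2
G(6) = mex{2,1,1,0} = 3
G(7) = mex{2,2,1,0,0} = 3
G(8) = mex{3,2,2,1,0} = 4
G(9) = mex{3,3,2,1,1} = 0
G(10) = mex{4,3,3,2,1} = 0
G(11) = mex{0,4,3,2,2} = 1
G(12) = mex{0,0,4,3,2} = 1
G(13) = mex{1,0,0,3,3} = 2
G(14) = mex{1,1,0,4,3} = 2
G(15) = mex{2,1,1,0,4} = 3
G(16) = mex{2,2,1,0,0} = 3
G(17) = mex{3,2,2,1,0} = 4
G(18) = mex{3,3,2,1,1} = 0
G(19) = mex{4,3,3,2,1} = 0
G(20) = mex{0,4,3,2,2} = 1
G_C(20) = 1.
Combined Grundy value = 3 ⊕ 0 ⊕ 1 = 2.

2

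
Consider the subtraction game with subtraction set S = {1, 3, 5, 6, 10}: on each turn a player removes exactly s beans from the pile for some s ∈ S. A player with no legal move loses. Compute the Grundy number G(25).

n :  0  1  2  3  4  5  6  7  8  9 10 11 12 13 14 15 16 17 18 19 20 21 22 23 24 25
G :  0  1  0  1  0  1  2  3  2  3  2  0  1  0  1  0  1  2  3  2  3  2  0  1  0  1

1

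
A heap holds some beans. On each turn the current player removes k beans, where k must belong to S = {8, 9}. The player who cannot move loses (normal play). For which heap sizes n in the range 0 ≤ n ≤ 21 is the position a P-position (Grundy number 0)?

n :  0  1  2  3  4  5  6  7  8  9 10 11 12 13 14 15 16 17 18 19 20 21
G :  0  0  0  0  0  0  0  0  1  1  1  1  1  1  1  1  2  0  0  0  0  0
P-positions are exactly the n with G(n) = 0.

0, 1, 2, 3, 4, 5, 6, 7, 17, 18, 19, 20, 21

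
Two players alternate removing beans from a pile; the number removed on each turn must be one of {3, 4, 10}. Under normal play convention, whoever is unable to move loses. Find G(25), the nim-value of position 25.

1

G(0) = 0
G(1) = mex{} = 0
G(2) = mex{} = 0
G(3) = mex{0} = 1
G(4) = mex{0,0} = 1
G(5) = mex{0,0} = 1
G(6) = mex{1,0} = 2
G(7) = mex{1,1} = 0
G(8) = mex{1,1} = 0
G(9) = mex{2,1} = 0
G(10) = mex{0,2,0} = 1
G(11) = mex{0,0,0} = 1
G(12) = mex{0,0,0} = 1
G(13) = mex{1,0,1} = 2
G(14) = mex{1,1,1} = 0
G(15) = mex{1,1,1} = 0
G(16) = mex{2,1,2} = 0
G(17) = mex{0,2,0} = 1
G(18) = mex{0,0,0} = 1
G(19) = mex{0,0,0} = 1
G(20) = mex{1,0,1} = 2
G(21) = mex{1,1,1} = 0
G(22) = mex{1,1,1} = 0
G(23) = mex{2,1,2} = 0
G(24) = mex{0,2,0} = 1
G(25) = mex{0,0,0} = 1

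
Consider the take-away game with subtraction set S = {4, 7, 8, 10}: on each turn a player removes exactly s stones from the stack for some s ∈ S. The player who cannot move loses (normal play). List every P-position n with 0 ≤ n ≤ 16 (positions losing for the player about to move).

G(0) = 0
G(1) = mex{} = 0
G(2) = mex{} = 0
G(3) = mex{} = 0
G(4) = mex{0} = 1
G(5) = mex{0} = 1
G(6) = mex{0} = 1
G(7) = mex{0,0} = 1
G(8) = mex{1,0,0} = 2
G(9) = mex{1,0,0} = 2
G(10) = mex{1,0,0,0} = 2
G(11) = mex{1,1,0,0} = 2
G(12) = mex{2,1,1,0} = 3
G(13) = mex{2,1,1,0} = 3
G(14) = mex{2,1,1,1} = 0
G(15) = mex{2,2,1,1} = 0
G(16) = mex{3,2,2,1} = 0
P-positions are exactly the n with G(n) = 0.

0, 1, 2, 3, 14, 15, 16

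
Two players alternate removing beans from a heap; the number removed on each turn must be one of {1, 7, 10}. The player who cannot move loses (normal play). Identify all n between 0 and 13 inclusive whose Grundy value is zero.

G(0) = 0
G(1) = mex{0} = 1
G(2) = mex{1} = 0
G(3) = mex{0} = 1
G(4) = mex{1} = 0
G(5) = mex{0} = 1
G(6) = mex{1} = 0
G(7) = mex{0,0} = 1
G(8) = mex{1,1} = 0
G(9) = mex{0,0} = 1
G(10) = mex{1,1,0} = 2
G(11) = mex{2,0,1} = 3
G(12) = mex{3,1,0} = 2
G(13) = mex{2,0,1} = 3
P-positions are exactly the n with G(n) = 0.

0, 2, 4, 6, 8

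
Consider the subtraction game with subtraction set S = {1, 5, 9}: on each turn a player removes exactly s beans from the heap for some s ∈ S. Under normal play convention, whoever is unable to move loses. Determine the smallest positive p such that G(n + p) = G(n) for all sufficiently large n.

2

n :  0  1  2  3  4  5  6  7  8  9 10 11 12 13 14
G :  0  1  0  1  0  1  0  1  0  1  0  1  0  1  0
G(n+2) = G(n) holds for n = 0,…,8 (a full window of length max(S) = 9), so the sequence is purely periodic with period 2.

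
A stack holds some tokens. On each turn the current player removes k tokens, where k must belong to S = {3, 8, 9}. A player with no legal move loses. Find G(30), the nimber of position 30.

0

G(0) = 0
G(1) = mex{} = 0
G(2) = mex{} = 0
G(3) = mex{0} = 1
G(4) = mex{0} = 1
G(5) = mex{0} = 1
G(6) = mex{1} = 0
G(7) = mex{1} = 0
G(8) = mex{1,0} = 2
G(9) = mex{0,0,0} = 1
G(10) = mex{0,0,0} = 1
G(11) = mex{2,1,0} = 3
G(12) = mex{1,1,1} = 0
G(13) = mex{1,1,1} = 0
G(14) = mex{3,0,1} = 2
G(15) = mex{0,0,0} = 1
G(16) = mex{0,2,0} = 1
G(17) = mex{2,1,2} = 0
G(18) = mex{1,1,1} = 0
G(19) = mex{1,3,1} = 0
G(20) = mex{0,0,3} = 1
G(21) = mex{0,0,0} = 1
G(22) = mex{0,2,0} = 1
G(23) = mex{1,1,2} = 0
G(24) = mex{1,1,1} = 0
G(25) = mex{1,0,1} = 2
G(26) = mex{0,0,0} = 1
G(27) = mex{0,0,0} = 1
G(28) = mex{2,1,0} = 3
G(29) = mex{1,1,1} = 0
G(30) = mex{1,1,1} = 0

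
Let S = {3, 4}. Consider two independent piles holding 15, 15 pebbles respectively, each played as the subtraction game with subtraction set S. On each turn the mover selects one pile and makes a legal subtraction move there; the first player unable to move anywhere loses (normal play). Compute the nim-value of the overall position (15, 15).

0

All piles use S = {3, 4}:
n :  0  1  2  3  4  5  6  7  8  9 10 11 12 13 14 15
G :  0  0  0  1  1  1  2  0  0  0  1  1  1  2  0  0
Pile A: G(15) = 0.
Pile B: G(15) = 0.
Combined Grundy value = 0 ⊕ 0 = 0.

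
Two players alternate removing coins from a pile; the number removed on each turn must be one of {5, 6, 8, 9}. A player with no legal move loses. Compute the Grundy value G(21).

G(0) = 0
G(1) = mex{} = 0
G(2) = mex{} = 0
G(3) = mex{} = 0
G(4) = mex{} = 0
G(5) = mex{0} = 1
G(6) = mex{0,0} = 1
G(7) = mex{0,0} = 1
G(8) = mex{0,0,0} = 1
G(9) = mex{0,0,0,0} = 1
G(10) = mex{1,0,0,0} = 2
G(11) = mex{1,1,0,0} = 2
G(12) = mex{1,1,0,0} = 2
G(13) = mex{1,1,1,0} = 2
G(14) = mex{1,1,1,1} = 0
G(15) = mex{2,1,1,1} = 0
G(16) = mex{2,2,1,1} = 0
G(17) = mex{2,2,1,1} = 0
G(18) = mex{2,2,2,1} = 0
G(19) = mex{0,2,2,2} = 1
G(20) = mex{0,0,2,2} = 1
G(21) = mex{0,0,2,2} = 1

1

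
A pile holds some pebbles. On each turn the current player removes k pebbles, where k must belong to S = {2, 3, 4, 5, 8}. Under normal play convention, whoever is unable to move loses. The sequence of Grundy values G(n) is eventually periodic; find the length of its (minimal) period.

13

G(0) = 0
G(1) = mex{} = 0
G(2) = mex{0} = 1
G(3) = mex{0,0} = 1
G(4) = mex{1,0,0} = 2
G(5) = mex{1,1,0,0} = 2
G(6) = mex{2,1,1,0} = 3
G(7) = mex{2,2,1,1} = 0
G(8) = mex{3,2,2,1,0} = 4
G(9) = mex{0,3,2,2,0} = 1
G(10) = mex{4,0,3,2,1} = 5
G(11) = mex{1,4,0,3,1} = 2
G(12) = mex{5,1,4,0,2} = 3
G(13) = mex{2,5,1,4,2} = 0
G(14) = mex{3,2,5,1,3} = 0
G(15) = mex{0,3,2,5,0} = 1
G(16) = mex{0,0,3,2,4} = 1
G(17) = mex{1,0,0,3,1} = 2
G(18) = mex{1,1,0,0,5} = 2
G(19) = mex{2,1,1,0,2} = 3
G(20) = mex{2,2,1,1,3} = 0
G(21) = mex{3,2,2,1,0} = 4
G(22) = mex{0,3,2,2,0} = 1
G(23) = mex{4,0,3,2,1} = 5
G(24) = mex{1,4,0,3,1} = 2
G(25) = mex{5,1,4,0,2} = 3
G(26) = mex{2,5,1,4,2} = 0
G(27) = mex{3,2,5,1,3} = 0
G(n+13) = G(n) holds for n = 0,…,7 (a full window of length max(S) = 8), so the sequence is purely periodic with period 13.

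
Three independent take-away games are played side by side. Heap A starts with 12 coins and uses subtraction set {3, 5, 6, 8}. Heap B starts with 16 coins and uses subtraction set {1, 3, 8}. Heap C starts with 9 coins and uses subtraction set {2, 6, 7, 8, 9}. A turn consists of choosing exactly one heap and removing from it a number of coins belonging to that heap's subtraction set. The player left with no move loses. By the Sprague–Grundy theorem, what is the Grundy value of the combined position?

3

Heap A, S = {3, 5, 6, 8}:
G(0) = 0
G(1) = mex{} = 0
G(2) = mex{} = 0
G(3) = mex{0} = 1
G(4) = mex{0} = 1
G(5) = mex{0,0} = 1
G(6) = mex{1,0,0} = 2
G(7) = mex{1,0,0} = 2
G(8) = mex{1,1,0,0} = 2
G(9) = mex{2,1,1,0} = 3
G(10) = mex{2,1,1,0} = 3
G(11) = mex{2,2,1,1} = 0
G(12) = mex{3,2,2,1} = 0
G_A(12) = 0.
Heap B, S = {1, 3, 8}:
G(0) = 0
G(1) = mex{0} = 1
G(2) = mex{1} = 0
G(3) = mex{0,0} = 1
G(4) = mex{1,1} = 0
G(5) = mex{0,0} = 1
G(6) = mex{1,1} = 0
G(7) = mex{0,0} = 1
G(8) = mex{1,1,0} = 2
G(9) = mex{2,0,1} = 3
G(10) = mex{3,1,0} = 2
G(11) = mex{2,2,1} = 0
G(12) = mex{0,3,0} = 1
G(13) = mex{1,2,1} = 0
G(14) = mex{0,0,0} = 1
G(15) = mex{1,1,1} = 0
G(16) = mex{0,0,2} = 1
G_B(16) = 1.
Heap C, S = {2, 6, 7, 8, 9}:
n : 0 1 2 3 4 5 6 7 8 9
G : 0 0 1 1 0 0 1 1 2 2
G_C(9) = 2.
Combined Grundy value = 0 ⊕ 1 ⊕ 2 = 3.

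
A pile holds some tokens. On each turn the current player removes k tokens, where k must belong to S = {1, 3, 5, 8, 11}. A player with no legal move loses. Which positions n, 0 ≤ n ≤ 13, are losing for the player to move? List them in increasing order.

G(0) = 0
G(1) = mex{0} = 1
G(2) = mex{1} = 0
G(3) = mex{0,0} = 1
G(4) = mex{1,1} = 0
G(5) = mex{0,0,0} = 1
G(6) = mex{1,1,1} = 0
G(7) = mex{0,0,0} = 1
G(8) = mex{1,1,1,0} = 2
G(9) = mex{2,0,0,1} = 3
G(10) = mex{3,1,1,0} = 2
G(11) = mex{2,2,0,1,0} = 3
G(12) = mex{3,3,1,0,1} = 2
G(13) = mex{2,2,2,1,0} = 3
P-positions are exactly the n with G(n) = 0.

0, 2, 4, 6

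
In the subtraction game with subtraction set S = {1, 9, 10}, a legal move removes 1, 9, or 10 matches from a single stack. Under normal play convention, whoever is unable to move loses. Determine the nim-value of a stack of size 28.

G(0) = 0
G(1) = mex{0} = 1
G(2) = mex{1} = 0
G(3) = mex{0} = 1
G(4) = mex{1} = 0
G(5) = mex{0} = 1
G(6) = mex{1} = 0
G(7) = mex{0} = 1
G(8) = mex{1} = 0
G(9) = mex{0,0} = 1
G(10) = mex{1,1,0} = 2
G(11) = mex{2,0,1} = 3
G(12) = mex{3,1,0} = 2
G(13) = mex{2,0,1} = 3
G(14) = mex{3,1,0} = 2
G(15) = mex{2,0,1} = 3
G(16) = mex{3,1,0} = 2
G(17) = mex{2,0,1} = 3
G(18) = mex{3,1,0} = 2
G(19) = mex{2,2,1} = 0
G(20) = mex{0,3,2} = 1
G(21) = mex{1,2,3} = 0
G(22) = mex{0,3,2} = 1
G(23) = mex{1,2,3} = 0
G(24) = mex{0,3,2} = 1
G(25) = mex{1,2,3} = 0
G(26) = mex{0,3,2} = 1
G(27) = mex{1,2,3} = 0
G(28) = mex{0,0,2} = 1

1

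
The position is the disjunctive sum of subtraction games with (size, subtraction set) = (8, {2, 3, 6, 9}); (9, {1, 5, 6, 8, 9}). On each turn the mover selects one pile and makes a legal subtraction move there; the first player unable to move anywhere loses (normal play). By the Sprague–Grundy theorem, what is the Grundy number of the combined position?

Pile A, S = {2, 3, 6, 9}:
n : 0 1 2 3 4 5 6 7 8
G : 0 0 1 1 2 0 3 1 2
G_A(8) = 2.
Pile B, S = {1, 5, 6, 8, 9}:
n : 0 1 2 3 4 5 6 7 8 9
G : 0 1 0 1 0 1 2 3 2 3
G_B(9) = 3.
Combined Grundy value = 2 ⊕ 3 = 1.

1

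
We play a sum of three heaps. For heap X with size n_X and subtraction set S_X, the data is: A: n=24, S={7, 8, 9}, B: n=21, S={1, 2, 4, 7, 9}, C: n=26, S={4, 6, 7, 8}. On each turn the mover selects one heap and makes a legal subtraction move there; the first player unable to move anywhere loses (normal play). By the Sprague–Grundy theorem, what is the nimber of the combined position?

Heap A, S = {7, 8, 9}:
n :  0  1  2  3  4  5  6  7  8  9 10 11 12 13 14 15 16 17 18 19 20 21 22 23 24
G :  0  0  0  0  0  0  0  1  1  1  1  1  1  1  2  2  0  0  0  0  0  0  0  1  1
G_A(24) = 1.
Heap B, S = {1, 2, 4, 7, 9}:
G(0) = 0
G(1) = mex{0} = 1
G(2) = mex{1,0} = 2
G(3) = mex{2,1} = 0
G(4) = mex{0,2,0} = 1
G(5) = mex{1,0,1} = 2
G(6) = mex{2,1,2} = 0
G(7) = mex{0,2,0,0} = 1
G(8) = mex{1,0,1,1} = 2
G(9) = mex{2,1,2,2,0} = 3
G(10) = mex{3,2,0,0,1} = 4
G(11) = mex{4,3,1,1,2} = 0
G(12) = mex{0,4,2,2,0} = 1
G(13) = mex{1,0,3,0,1} = 2
G(14) = mex{2,1,4,1,2} = 0
G(15) = mex{0,2,0,2,0} = 1
G(16) = mex{1,0,1,3,1} = 2
G(17) = mex{2,1,2,4,2} = 0
G(18) = mex{0,2,0,0,3} = 1
G(19) = mex{1,0,1,1,4} = 2
G(20) = mex{2,1,2,2,0} = 3
G(21) = mex{3,2,0,0,1} = 4
G_B(21) = 4.
Heap C, S = {4, 6, 7, 8}:
G(0) = 0
G(1) = mex{} = 0
G(2) = mex{} = 0
G(3) = mex{} = 0
G(4) = mex{0} = 1
G(5) = mex{0} = 1
G(6) = mex{0,0} = 1
G(7) = mex{0,0,0} = 1
G(8) = mex{1,0,0,0} = 2
G(9) = mex{1,0,0,0} = 2
G(10) = mex{1,1,0,0} = 2
G(11) = mex{1,1,1,0} = 2
G(12) = mex{2,1,1,1} = 0
G(13) = mex{2,1,1,1} = 0
G(14) = mex{2,2,1,1} = 0
G(15) = mex{2,2,2,1} = 0
G(16) = mex{0,2,2,2} = 1
G(17) = mex{0,2,2,2} = 1
G(18) = mex{0,0,2,2} = 1
G(19) = mex{0,0,0,2} = 1
G(20) = mex{1,0,0,0} = 2
G(21) = mex{1,0,0,0} = 2
G(22) = mex{1,1,0,0} = 2
G(23) = mex{1,1,1,0} = 2
G(24) = mex{2,1,1,1} = 0
G(25) = mex{2,1,1,1} = 0
G(26) = mex{2,2,1,1} = 0
G_C(26) = 0.
Combined Grundy value = 1 ⊕ 4 ⊕ 0 = 5.

5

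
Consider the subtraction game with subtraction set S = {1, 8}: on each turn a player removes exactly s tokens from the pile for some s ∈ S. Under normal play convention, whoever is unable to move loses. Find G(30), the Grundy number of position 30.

G(0) = 0
G(1) = mex{0} = 1
G(2) = mex{1} = 0
G(3) = mex{0} = 1
G(4) = mex{1} = 0
G(5) = mex{0} = 1
G(6) = mex{1} = 0
G(7) = mex{0} = 1
G(8) = mex{1,0} = 2
G(9) = mex{2,1} = 0
G(10) = mex{0,0} = 1
G(11) = mex{1,1} = 0
G(12) = mex{0,0} = 1
G(13) = mex{1,1} = 0
G(14) = mex{0,0} = 1
G(15) = mex{1,1} = 0
G(16) = mex{0,2} = 1
G(17) = mex{1,0} = 2
G(18) = mex{2,1} = 0
G(19) = mex{0,0} = 1
G(20) = mex{1,1} = 0
G(21) = mex{0,0} = 1
G(22) = mex{1,1} = 0
G(23) = mex{0,0} = 1
G(24) = mex{1,1} = 0
G(25) = mex{0,2} = 1
G(26) = mex{1,0} = 2
G(27) = mex{2,1} = 0
G(28) = mex{0,0} = 1
G(29) = mex{1,1} = 0
G(30) = mex{0,0} = 1

1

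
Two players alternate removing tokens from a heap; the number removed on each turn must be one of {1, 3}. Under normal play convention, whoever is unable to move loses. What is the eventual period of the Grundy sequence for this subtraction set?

2

n :  0  1  2  3  4  5  6  7  8  9 10 11 12 13 14
G :  0  1  0  1  0  1  0  1  0  1  0  1  0  1  0
G(n+2) = G(n) holds for n = 0,…,2 (a full window of length max(S) = 3), so the sequence is purely periodic with period 2.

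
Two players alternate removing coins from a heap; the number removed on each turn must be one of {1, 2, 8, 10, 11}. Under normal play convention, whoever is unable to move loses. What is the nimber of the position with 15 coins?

0

G(0) = 0
G(1) = mex{0} = 1
G(2) = mex{1,0} = 2
G(3) = mex{2,1} = 0
G(4) = mex{0,2} = 1
G(5) = mex{1,0} = 2
G(6) = mex{2,1} = 0
G(7) = mex{0,2} = 1
G(8) = mex{1,0,0} = 2
G(9) = mex{2,1,1} = 0
G(10) = mex{0,2,2,0} = 1
G(11) = mex{1,0,0,1,0} = 2
G(12) = mex{2,1,1,2,1} = 0
G(13) = mex{0,2,2,0,2} = 1
G(14) = mex{1,0,0,1,0} = 2
G(15) = mex{2,1,1,2,1} = 0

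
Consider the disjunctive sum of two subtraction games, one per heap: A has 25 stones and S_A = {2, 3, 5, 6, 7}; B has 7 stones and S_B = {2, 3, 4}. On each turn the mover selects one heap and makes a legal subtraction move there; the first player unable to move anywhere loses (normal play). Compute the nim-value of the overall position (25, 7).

3

Heap A, S = {2, 3, 5, 6, 7}:
n :  0  1  2  3  4  5  6  7  8  9 10 11 12 13 14 15 16 17 18 19 20 21 22 23 24 25
G :  0  0  1  1  2  2  3  3  4  0  0  1  1  2  2  3  3  4  0  0  1  1  2  2  3  3
G_A(25) = 3.
Heap B, S = {2, 3, 4}:
n : 0 1 2 3 4 5 6 7
G : 0 0 1 1 2 2 0 0
G_B(7) = 0.
Combined Grundy value = 3 ⊕ 0 = 3.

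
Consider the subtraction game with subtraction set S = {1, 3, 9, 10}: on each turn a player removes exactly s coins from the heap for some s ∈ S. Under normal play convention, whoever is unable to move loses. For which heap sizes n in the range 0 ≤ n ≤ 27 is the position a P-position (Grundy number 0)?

G(0) = 0
G(1) = mex{0} = 1
G(2) = mex{1} = 0
G(3) = mex{0,0} = 1
G(4) = mex{1,1} = 0
G(5) = mex{0,0} = 1
G(6) = mex{1,1} = 0
G(7) = mex{0,0} = 1
G(8) = mex{1,1} = 0
G(9) = mex{0,0,0} = 1
G(10) = mex{1,1,1,0} = 2
G(11) = mex{2,0,0,1} = 3
G(12) = mex{3,1,1,0} = 2
G(13) = mex{2,2,0,1} = 3
G(14) = mex{3,3,1,0} = 2
G(15) = mex{2,2,0,1} = 3
G(16) = mex{3,3,1,0} = 2
G(17) = mex{2,2,0,1} = 3
G(18) = mex{3,3,1,0} = 2
G(19) = mex{2,2,2,1} = 0
G(20) = mex{0,3,3,2} = 1
G(21) = mex{1,2,2,3} = 0
G(22) = mex{0,0,3,2} = 1
G(23) = mex{1,1,2,3} = 0
G(24) = mex{0,0,3,2} = 1
G(25) = mex{1,1,2,3} = 0
G(26) = mex{0,0,3,2} = 1
G(27) = mex{1,1,2,3} = 0
P-positions are exactly the n with G(n) = 0.

0, 2, 4, 6, 8, 19, 21, 23, 25, 27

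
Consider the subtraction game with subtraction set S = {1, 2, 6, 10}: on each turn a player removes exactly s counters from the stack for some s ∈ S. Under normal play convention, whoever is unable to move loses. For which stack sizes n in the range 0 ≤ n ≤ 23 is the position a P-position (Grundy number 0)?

n :  0  1  2  3  4  5  6  7  8  9 10 11 12 13 14 15 16 17 18 19 20 21 22 23
G :  0  1  2  0  1  2  3  0  1  2  3  0  1  2  0  1  2  3  0  1  2  3  0  1
P-positions are exactly the n with G(n) = 0.

0, 3, 7, 11, 14, 18, 22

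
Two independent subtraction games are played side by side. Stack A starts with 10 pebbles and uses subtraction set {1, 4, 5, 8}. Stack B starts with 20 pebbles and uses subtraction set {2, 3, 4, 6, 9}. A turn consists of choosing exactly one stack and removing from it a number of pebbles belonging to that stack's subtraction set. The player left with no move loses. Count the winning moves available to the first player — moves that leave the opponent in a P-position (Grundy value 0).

0

Stack A, S = {1, 4, 5, 8}:
G(0) = 0
G(1) = mex{0} = 1
G(2) = mex{1} = 0
G(3) = mex{0} = 1
G(4) = mex{1,0} = 2
G(5) = mex{2,1,0} = 3
G(6) = mex{3,0,1} = 2
G(7) = mex{2,1,0} = 3
G(8) = mex{3,2,1,0} = 4
G(9) = mex{4,3,2,1} = 0
G(10) = mex{0,2,3,0} = 1
G_A(10) = 1.
Stack B, S = {2, 3, 4, 6, 9}:
G(0) = 0
G(1) = mex{} = 0
G(2) = mex{0} = 1
G(3) = mex{0,0} = 1
G(4) = mex{1,0,0} = 2
G(5) = mex{1,1,0} = 2
G(6) = mex{2,1,1,0} = 3
G(7) = mex{2,2,1,0} = 3
G(8) = mex{3,2,2,1} = 0
G(9) = mex{3,3,2,1,0} = 4
G(10) = mex{0,3,3,2,0} = 1
G(11) = mex{4,0,3,2,1} = 5
G(12) = mex{1,4,0,3,1} = 2
G(13) = mex{5,1,4,3,2} = 0
G(14) = mex{2,5,1,0,2} = 3
G(15) = mex{0,2,5,4,3} = 1
G(16) = mex{3,0,2,1,3} = 4
G(17) = mex{1,3,0,5,0} = 2
G(18) = mex{4,1,3,2,4} = 0
G(19) = mex{2,4,1,0,1} = 3
G(20) = mex{0,2,4,3,5} = 1
G_B(20) = 1.
Combined Grundy value = 1 ⊕ 1 = 0.
A winning move leaves total XOR = 0, i.e. changes one component's Grundy value g to g ⊕ X where X is the current total.
Stack A: target g' = 1⊕0 = 1, but every legal move changes the Grundy value (mex property), so 0 moves.
Stack B: target g' = 1⊕0 = 1, but every legal move changes the Grundy value (mex property), so 0 moves.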